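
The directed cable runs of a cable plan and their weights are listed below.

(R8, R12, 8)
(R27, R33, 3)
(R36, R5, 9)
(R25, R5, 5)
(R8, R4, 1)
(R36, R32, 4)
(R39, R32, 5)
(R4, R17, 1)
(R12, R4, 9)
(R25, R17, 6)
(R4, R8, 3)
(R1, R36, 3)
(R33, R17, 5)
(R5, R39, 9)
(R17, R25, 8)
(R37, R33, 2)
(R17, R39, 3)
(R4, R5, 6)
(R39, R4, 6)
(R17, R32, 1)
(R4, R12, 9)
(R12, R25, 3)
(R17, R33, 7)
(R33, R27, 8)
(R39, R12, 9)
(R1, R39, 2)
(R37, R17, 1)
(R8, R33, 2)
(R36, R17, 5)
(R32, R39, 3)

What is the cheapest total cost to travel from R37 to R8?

13

Candidate routes:
R37 - R17 - R32 - R39 - R4 - R8: 1+1+3+6+3 = 14
R37 - R33 - R17 - R39 - R4 - R8: 2+5+3+6+3 = 19
R37 - R17 - R39 - R4 - R8: 1+3+6+3 = 13
R37 - R33 - R17 - R32 - R39 - R4 - R8: 2+5+1+3+6+3 = 20
The minimum is 13 via R37 - R17 - R39 - R4 - R8.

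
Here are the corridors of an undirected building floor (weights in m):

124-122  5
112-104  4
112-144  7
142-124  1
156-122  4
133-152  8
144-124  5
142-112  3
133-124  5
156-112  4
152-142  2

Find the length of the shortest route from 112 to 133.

9 m

Running Dijkstra from 112:
112: 0
142: 3  (via 112)
124: 4  (via 142)
156: 4  (via 112)
104: 4  (via 112)
152: 5  (via 142)
144: 7  (via 112)
122: 8  (via 156)
133: 9  (via 124)
Shortest route: 112–142–124–133 = 9 m.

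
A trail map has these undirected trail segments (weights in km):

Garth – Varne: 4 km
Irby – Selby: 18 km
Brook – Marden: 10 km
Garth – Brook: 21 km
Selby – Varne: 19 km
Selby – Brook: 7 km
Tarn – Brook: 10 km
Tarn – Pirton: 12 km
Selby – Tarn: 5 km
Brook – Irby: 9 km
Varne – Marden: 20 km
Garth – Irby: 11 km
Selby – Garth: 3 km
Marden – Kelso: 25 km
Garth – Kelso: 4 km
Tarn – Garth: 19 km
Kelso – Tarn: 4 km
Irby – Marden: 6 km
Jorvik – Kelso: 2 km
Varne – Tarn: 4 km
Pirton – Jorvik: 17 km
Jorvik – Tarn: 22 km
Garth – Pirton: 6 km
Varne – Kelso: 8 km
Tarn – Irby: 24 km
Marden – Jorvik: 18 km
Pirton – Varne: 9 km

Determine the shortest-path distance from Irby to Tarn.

19 km

Shortest distances from Irby:
Irby: 0
Marden: 6  (via Irby)
Brook: 9  (via Irby)
Garth: 11  (via Irby)
Selby: 14  (via Garth)
Varne: 15  (via Garth)
Kelso: 15  (via Garth)
Pirton: 17  (via Garth)
Jorvik: 17  (via Kelso)
Tarn: 19  (via Brook)
Shortest route: Irby–Brook–Tarn = 19 km.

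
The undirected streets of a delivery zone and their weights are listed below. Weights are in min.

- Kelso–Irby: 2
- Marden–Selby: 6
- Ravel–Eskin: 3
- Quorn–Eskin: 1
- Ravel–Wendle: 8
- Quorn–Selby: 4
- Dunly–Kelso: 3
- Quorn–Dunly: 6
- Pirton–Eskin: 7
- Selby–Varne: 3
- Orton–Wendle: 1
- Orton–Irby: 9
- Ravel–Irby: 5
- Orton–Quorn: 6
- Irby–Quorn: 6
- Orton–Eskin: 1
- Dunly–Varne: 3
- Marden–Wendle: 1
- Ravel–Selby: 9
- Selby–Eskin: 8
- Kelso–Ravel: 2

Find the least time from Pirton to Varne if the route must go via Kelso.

18 min

Best Pirton to Kelso: Pirton → Eskin → Ravel → Kelso costing 12
Best Kelso to Varne: Kelso → Dunly → Varne costing 6
Total via Kelso: 12 + 6 = 18 min.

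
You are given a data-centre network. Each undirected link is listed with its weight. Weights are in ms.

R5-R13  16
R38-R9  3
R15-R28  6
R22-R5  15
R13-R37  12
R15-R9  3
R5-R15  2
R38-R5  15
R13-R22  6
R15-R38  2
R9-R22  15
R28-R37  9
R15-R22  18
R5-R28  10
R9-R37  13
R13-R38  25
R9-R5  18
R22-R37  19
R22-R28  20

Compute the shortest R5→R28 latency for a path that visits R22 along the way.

Best R5 to R22: R5–R22 costing 15
Best R22 to R28: R22–R28 costing 20
Total via R22: 15 + 20 = 35 ms.

35 ms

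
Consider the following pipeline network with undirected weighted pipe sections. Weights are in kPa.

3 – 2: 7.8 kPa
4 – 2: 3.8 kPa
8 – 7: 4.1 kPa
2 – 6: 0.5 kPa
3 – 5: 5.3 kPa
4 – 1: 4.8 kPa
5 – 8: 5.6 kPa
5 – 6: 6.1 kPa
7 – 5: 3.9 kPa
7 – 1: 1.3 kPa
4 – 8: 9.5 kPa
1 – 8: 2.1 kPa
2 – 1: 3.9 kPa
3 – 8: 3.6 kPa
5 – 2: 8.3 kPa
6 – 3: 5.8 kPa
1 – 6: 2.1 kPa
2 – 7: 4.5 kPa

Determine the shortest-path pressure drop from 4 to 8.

6.9 kPa

Settle nodes by increasing distance from 4:
4: 0
2: 3.8  (via 4)
6: 4.3  (via 2)
1: 4.8  (via 4)
7: 6.1  (via 1)
8: 6.9  (via 1)
Shortest route: 4 → 1 → 8 = 6.9 kPa.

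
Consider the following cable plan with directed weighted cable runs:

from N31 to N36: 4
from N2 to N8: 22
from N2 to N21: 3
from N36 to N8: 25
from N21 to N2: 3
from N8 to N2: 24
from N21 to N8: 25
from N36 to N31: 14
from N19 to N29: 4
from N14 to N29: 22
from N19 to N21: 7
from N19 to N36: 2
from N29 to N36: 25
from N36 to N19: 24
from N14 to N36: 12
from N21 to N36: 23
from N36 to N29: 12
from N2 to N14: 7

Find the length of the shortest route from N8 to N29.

53

Compare a few routes:
N8 - N2 - N14 - N36 - N29: 24+7+12+12 = 55
N8 - N2 - N14 - N29: 24+7+22 = 53
N8 - N2 - N21 - N36 - N29: 24+3+23+12 = 62
The minimum is 53 via N8 - N2 - N14 - N29.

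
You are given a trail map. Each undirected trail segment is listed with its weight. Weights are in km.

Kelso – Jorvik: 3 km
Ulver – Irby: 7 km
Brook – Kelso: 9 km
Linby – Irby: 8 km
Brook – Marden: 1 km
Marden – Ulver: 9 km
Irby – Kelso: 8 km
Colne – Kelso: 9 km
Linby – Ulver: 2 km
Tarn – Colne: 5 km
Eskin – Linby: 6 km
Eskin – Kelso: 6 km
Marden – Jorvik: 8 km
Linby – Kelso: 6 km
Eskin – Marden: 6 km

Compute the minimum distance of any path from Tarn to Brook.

23 km

Compare a few routes:
Tarn → Colne → Kelso → Brook: 5+9+9 = 23
Tarn → Colne → Kelso → Eskin → Marden → Brook: 5+9+6+6+1 = 27
Tarn → Colne → Kelso → Jorvik → Marden → Brook: 5+9+3+8+1 = 26
The minimum is 23 km via Tarn → Colne → Kelso → Brook.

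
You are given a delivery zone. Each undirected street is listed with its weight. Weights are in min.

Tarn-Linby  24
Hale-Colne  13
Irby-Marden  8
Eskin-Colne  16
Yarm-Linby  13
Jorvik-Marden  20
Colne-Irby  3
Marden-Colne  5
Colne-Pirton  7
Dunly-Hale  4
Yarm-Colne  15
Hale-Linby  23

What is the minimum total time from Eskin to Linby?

44 min

Candidate routes:
Eskin - Colne - Yarm - Linby: 16+15+13 = 44
Eskin - Colne - Hale - Linby: 16+13+23 = 52
Cheapest is Eskin - Colne - Yarm - Linby at 44 min.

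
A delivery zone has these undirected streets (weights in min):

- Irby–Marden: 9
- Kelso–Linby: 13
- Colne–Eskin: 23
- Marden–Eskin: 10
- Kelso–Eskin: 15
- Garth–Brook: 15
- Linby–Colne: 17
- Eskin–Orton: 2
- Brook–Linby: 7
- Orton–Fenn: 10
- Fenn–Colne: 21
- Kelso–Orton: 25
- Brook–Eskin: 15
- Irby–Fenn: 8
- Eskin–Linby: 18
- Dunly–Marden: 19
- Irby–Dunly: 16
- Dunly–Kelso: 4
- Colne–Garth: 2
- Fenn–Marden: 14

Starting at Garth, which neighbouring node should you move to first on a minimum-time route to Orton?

Candidate routes:
Garth–Colne–Eskin–Orton: 2+23+2 = 27
Garth–Colne–Fenn–Orton: 2+21+10 = 33
Garth–Colne–Linby–Eskin–Orton: 2+17+18+2 = 39
Garth–Brook–Eskin–Orton: 15+15+2 = 32
The minimum is 27 min via Garth–Colne–Eskin–Orton.
So from Garth the first move is to Colne.

Colne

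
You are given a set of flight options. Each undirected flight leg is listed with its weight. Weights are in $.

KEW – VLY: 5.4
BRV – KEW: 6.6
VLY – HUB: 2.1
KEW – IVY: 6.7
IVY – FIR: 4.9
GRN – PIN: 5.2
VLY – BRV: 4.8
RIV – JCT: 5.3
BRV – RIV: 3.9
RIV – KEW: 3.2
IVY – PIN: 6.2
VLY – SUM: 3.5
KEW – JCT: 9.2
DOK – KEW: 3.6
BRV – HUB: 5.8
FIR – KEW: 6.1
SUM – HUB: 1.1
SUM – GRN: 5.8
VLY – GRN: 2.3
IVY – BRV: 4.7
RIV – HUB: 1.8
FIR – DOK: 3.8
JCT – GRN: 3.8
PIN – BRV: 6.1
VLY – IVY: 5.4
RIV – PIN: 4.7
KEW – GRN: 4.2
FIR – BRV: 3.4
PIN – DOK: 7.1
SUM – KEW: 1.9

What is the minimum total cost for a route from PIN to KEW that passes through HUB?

$9.5

Shortest PIN→HUB: PIN → RIV → HUB = 6.5
Best HUB to KEW: HUB → SUM → KEW costing 3
Total via HUB: 6.5 + 3 = $9.5.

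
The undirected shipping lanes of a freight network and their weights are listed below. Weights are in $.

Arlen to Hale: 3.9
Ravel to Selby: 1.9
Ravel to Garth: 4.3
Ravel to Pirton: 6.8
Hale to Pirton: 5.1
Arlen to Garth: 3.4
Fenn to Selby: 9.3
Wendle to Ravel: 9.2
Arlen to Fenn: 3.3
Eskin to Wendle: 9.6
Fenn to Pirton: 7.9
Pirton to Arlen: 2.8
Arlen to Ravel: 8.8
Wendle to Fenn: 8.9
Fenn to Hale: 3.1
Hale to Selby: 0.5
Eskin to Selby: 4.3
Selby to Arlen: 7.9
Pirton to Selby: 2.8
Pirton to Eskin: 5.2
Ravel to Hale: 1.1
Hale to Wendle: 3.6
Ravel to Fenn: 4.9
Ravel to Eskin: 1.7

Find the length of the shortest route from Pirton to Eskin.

$5.2

Shortest distances from Pirton:
Pirton: 0
Arlen: 2.8  (via Pirton)
Selby: 2.8  (via Pirton)
Hale: 3.3  (via Selby)
Ravel: 4.4  (via Hale)
Eskin: 5.2  (via Pirton)
Shortest route: Pirton → Eskin = $5.2.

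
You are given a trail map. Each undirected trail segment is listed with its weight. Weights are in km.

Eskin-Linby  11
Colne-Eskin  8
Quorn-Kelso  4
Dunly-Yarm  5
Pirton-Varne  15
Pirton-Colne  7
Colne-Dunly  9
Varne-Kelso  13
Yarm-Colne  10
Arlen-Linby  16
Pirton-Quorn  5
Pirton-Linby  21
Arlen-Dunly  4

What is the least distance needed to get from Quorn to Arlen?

25 km

Compare a few routes:
Quorn–Pirton–Linby–Arlen: 5+21+16 = 42
Quorn–Pirton–Colne–Yarm–Dunly–Arlen: 5+7+10+5+4 = 31
Quorn–Pirton–Colne–Dunly–Arlen: 5+7+9+4 = 25
Cheapest is Quorn–Pirton–Colne–Dunly–Arlen at 25 km.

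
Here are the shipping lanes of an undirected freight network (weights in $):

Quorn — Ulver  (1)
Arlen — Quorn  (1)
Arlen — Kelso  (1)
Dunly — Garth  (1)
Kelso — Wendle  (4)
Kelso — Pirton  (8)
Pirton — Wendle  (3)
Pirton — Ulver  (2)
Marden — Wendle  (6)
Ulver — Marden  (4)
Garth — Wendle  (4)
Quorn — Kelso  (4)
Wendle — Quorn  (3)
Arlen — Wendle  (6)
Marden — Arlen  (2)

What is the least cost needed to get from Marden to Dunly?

Shortest distances from Marden:
Marden: 0
Arlen: 2  (via Marden)
Kelso: 3  (via Arlen)
Quorn: 3  (via Arlen)
Ulver: 4  (via Marden)
Wendle: 6  (via Marden)
Pirton: 6  (via Ulver)
Garth: 10  (via Wendle)
Dunly: 11  (via Garth)
Shortest route: Marden → Wendle → Garth → Dunly = $11.

$11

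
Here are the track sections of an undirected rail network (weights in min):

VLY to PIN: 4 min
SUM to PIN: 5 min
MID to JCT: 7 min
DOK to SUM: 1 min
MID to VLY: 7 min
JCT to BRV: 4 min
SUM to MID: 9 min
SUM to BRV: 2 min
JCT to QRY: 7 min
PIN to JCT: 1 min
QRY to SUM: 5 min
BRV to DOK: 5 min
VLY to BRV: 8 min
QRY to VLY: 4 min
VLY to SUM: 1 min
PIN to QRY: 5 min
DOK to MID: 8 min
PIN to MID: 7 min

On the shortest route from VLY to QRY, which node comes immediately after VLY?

QRY

Candidate routes:
VLY–SUM–QRY: 1+5 = 6
VLY–QRY: 4 = 4
Cheapest is VLY–QRY at 4 min.
So from VLY the first move is to QRY.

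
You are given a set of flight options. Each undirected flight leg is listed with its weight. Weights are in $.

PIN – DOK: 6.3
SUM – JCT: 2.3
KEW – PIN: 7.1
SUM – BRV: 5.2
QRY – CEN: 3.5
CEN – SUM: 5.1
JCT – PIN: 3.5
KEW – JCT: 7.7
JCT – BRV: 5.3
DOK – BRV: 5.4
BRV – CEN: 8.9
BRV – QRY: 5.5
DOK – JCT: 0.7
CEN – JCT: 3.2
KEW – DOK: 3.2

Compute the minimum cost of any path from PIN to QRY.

Candidate routes:
PIN → DOK → JCT → CEN → QRY: 6.3+0.7+3.2+3.5 = 13.7
PIN → JCT → BRV → QRY: 3.5+5.3+5.5 = 14.3
PIN → JCT → CEN → QRY: 3.5+3.2+3.5 = 10.2
The minimum is $10.2 via PIN → JCT → CEN → QRY.

$10.2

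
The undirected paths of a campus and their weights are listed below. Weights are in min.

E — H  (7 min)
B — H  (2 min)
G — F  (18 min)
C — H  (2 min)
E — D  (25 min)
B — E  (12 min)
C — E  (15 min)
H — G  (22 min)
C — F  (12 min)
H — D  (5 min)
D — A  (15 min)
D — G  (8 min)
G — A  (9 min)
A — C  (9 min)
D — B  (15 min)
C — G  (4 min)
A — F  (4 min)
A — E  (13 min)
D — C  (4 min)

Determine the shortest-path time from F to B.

Enumerating some paths:
F–A–G–C–H–B: 4+9+4+2+2 = 21
F–A–C–H–B: 4+9+2+2 = 17
F–C–H–B: 12+2+2 = 16
The minimum is 16 min via F–C–H–B.

16 min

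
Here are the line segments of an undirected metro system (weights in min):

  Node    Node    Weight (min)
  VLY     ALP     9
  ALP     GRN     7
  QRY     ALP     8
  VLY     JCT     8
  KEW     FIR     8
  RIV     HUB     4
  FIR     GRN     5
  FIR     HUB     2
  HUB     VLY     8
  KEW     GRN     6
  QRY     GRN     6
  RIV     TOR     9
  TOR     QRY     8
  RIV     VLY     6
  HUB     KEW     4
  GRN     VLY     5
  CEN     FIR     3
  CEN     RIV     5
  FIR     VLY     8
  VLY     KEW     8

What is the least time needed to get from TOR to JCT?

Running Dijkstra from TOR:
TOR: 0
QRY: 8  (via TOR)
RIV: 9  (via TOR)
HUB: 13  (via RIV)
GRN: 14  (via QRY)
CEN: 14  (via RIV)
VLY: 15  (via RIV)
FIR: 15  (via HUB)
ALP: 16  (via QRY)
KEW: 17  (via HUB)
JCT: 23  (via VLY)
Shortest route: TOR–RIV–VLY–JCT = 23 min.

23 min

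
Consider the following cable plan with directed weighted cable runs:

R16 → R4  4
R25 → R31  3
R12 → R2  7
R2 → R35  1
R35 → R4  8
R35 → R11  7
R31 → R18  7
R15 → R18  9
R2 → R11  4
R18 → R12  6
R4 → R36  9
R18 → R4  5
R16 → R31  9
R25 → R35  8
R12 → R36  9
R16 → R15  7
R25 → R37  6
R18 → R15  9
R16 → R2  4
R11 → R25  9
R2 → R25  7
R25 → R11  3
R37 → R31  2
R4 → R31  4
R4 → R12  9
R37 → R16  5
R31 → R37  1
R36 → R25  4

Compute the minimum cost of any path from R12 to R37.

Settle nodes by increasing distance from R12:
R12: 0
R2: 7  (via R12)
R35: 8  (via R2)
R36: 9  (via R12)
R11: 11  (via R2)
R25: 13  (via R36)
R4: 16  (via R35)
R31: 16  (via R25)
R37: 17  (via R31)
Shortest route: R12 → R36 → R25 → R31 → R37 = 17.

17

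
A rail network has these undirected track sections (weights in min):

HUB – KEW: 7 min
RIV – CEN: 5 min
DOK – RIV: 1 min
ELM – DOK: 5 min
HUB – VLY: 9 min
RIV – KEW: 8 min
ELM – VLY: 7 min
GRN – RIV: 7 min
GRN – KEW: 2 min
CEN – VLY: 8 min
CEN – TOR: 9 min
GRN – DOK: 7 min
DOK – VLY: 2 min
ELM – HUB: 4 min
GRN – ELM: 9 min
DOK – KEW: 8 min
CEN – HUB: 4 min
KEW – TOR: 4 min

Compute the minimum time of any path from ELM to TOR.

Candidate routes:
ELM - HUB - CEN - TOR: 4+4+9 = 17
ELM - HUB - KEW - TOR: 4+7+4 = 15
ELM - DOK - KEW - TOR: 5+8+4 = 17
ELM - DOK - GRN - KEW - TOR: 5+7+2+4 = 18
The minimum is 15 min via ELM - HUB - KEW - TOR.

15 min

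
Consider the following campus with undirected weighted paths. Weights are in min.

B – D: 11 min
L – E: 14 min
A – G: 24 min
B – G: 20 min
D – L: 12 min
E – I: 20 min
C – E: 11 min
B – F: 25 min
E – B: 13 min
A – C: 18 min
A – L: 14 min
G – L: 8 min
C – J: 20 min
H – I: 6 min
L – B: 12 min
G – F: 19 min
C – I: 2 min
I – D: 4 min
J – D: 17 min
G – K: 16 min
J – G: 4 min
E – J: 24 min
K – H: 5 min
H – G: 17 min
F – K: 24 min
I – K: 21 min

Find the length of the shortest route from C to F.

Running Dijkstra from C:
C: 0
I: 2  (via C)
D: 6  (via I)
H: 8  (via I)
E: 11  (via C)
K: 13  (via H)
B: 17  (via D)
A: 18  (via C)
L: 18  (via D)
J: 20  (via C)
G: 24  (via J)
F: 37  (via K)
Shortest route: C → I → H → K → F = 37 min.

37 min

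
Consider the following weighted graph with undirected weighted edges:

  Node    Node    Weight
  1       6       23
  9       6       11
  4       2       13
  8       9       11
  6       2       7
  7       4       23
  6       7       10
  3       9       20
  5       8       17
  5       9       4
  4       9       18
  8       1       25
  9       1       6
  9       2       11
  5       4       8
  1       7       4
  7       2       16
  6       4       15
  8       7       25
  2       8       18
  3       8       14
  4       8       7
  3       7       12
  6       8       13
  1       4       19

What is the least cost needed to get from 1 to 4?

18

Settle nodes by increasing distance from 1:
1: 0
7: 4  (via 1)
9: 6  (via 1)
5: 10  (via 9)
6: 14  (via 7)
3: 16  (via 7)
2: 17  (via 9)
8: 17  (via 9)
4: 18  (via 5)
Shortest route: 1 → 9 → 5 → 4 = 18.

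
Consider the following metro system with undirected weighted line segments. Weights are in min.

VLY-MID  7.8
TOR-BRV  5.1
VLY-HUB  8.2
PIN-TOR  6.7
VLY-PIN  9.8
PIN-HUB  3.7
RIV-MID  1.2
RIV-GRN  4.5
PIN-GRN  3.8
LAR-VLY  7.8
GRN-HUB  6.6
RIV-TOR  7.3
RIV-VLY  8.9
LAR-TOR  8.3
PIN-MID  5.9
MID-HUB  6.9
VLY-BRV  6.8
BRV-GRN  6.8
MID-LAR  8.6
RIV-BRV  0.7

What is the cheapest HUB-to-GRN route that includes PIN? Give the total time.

Best HUB to PIN: HUB → PIN costing 3.7
Shortest PIN→GRN: PIN → GRN = 3.8
Total via PIN: 3.7 + 3.8 = 7.5 min.

7.5 min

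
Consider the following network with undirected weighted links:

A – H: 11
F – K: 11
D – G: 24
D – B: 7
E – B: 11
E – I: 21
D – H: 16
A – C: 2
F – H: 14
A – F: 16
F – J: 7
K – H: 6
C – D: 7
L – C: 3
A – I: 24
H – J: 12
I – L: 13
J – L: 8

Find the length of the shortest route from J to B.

25

Shortest distances from J:
J: 0
F: 7  (via J)
L: 8  (via J)
C: 11  (via L)
H: 12  (via J)
A: 13  (via C)
D: 18  (via C)
K: 18  (via F)
I: 21  (via L)
B: 25  (via D)
Shortest route: J–L–C–D–B = 25.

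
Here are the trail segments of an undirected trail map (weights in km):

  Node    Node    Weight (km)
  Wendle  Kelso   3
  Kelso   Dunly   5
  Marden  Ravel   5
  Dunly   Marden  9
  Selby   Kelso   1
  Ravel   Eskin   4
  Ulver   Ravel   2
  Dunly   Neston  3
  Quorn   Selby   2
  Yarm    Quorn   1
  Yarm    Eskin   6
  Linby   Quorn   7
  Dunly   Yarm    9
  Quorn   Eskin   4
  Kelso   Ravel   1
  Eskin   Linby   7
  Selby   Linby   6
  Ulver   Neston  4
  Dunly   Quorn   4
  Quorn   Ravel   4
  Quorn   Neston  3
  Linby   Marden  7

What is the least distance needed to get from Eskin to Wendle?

8 km

Compare a few routes:
Eskin–Quorn–Selby–Kelso–Wendle: 4+2+1+3 = 10
Eskin–Ravel–Kelso–Wendle: 4+1+3 = 8
Eskin–Quorn–Ravel–Kelso–Wendle: 4+4+1+3 = 12
Cheapest is Eskin–Ravel–Kelso–Wendle at 8 km.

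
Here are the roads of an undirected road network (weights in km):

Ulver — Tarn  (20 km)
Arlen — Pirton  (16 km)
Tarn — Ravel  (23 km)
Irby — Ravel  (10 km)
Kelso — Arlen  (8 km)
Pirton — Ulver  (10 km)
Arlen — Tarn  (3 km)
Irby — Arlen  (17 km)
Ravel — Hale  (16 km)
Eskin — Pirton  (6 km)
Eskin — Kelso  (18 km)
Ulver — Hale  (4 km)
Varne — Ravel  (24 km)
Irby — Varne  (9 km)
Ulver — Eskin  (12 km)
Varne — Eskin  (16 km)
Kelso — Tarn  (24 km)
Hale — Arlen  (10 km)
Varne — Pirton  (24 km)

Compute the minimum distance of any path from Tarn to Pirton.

Compare a few routes:
Tarn–Ulver–Pirton: 20+10 = 30
Tarn–Arlen–Pirton: 3+16 = 19
Tarn–Arlen–Hale–Ulver–Pirton: 3+10+4+10 = 27
Cheapest is Tarn–Arlen–Pirton at 19 km.

19 km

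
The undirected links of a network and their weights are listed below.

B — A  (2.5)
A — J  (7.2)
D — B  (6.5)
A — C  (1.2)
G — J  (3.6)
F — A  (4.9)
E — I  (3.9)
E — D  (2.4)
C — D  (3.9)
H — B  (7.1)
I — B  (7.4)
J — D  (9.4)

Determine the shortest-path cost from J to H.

Settle nodes by increasing distance from J:
J: 0
G: 3.6  (via J)
A: 7.2  (via J)
C: 8.4  (via A)
D: 9.4  (via J)
B: 9.7  (via A)
E: 11.8  (via D)
F: 12.1  (via A)
I: 15.7  (via E)
H: 16.8  (via B)
Shortest route: J → A → B → H = 16.8.

16.8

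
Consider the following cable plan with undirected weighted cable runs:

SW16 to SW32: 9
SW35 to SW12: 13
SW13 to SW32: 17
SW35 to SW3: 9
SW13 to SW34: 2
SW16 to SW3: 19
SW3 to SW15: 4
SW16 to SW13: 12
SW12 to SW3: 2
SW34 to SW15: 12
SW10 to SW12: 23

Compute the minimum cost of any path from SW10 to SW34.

Compare a few routes:
SW10–SW12–SW3–SW15–SW34: 23+2+4+12 = 41
SW10–SW12–SW3–SW16–SW13–SW34: 23+2+19+12+2 = 58
The minimum is 41 via SW10–SW12–SW3–SW15–SW34.

41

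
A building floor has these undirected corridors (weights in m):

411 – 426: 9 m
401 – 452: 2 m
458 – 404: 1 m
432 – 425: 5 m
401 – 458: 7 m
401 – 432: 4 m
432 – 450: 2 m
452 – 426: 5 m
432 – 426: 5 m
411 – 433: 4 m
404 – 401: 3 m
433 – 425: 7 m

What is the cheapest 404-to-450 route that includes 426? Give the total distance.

17 m

Best 404 to 426: 404–401–452–426 costing 10
Shortest 426→450: 426–432–450 = 7
Total via 426: 10 + 7 = 17 m.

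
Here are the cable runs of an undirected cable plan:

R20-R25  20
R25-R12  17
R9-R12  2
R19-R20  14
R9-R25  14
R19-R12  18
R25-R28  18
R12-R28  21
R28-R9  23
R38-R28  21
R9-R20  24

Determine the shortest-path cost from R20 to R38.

Running Dijkstra from R20:
R20: 0
R19: 14  (via R20)
R25: 20  (via R20)
R9: 24  (via R20)
R12: 26  (via R9)
R28: 38  (via R25)
R38: 59  (via R28)
Shortest route: R20 → R25 → R28 → R38 = 59.

59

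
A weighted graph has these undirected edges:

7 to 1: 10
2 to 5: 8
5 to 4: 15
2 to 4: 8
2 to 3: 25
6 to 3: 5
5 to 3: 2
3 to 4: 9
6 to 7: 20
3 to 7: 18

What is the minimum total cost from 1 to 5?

30

Running Dijkstra from 1:
1: 0
7: 10  (via 1)
3: 28  (via 7)
5: 30  (via 3)
Shortest route: 1–7–3–5 = 30.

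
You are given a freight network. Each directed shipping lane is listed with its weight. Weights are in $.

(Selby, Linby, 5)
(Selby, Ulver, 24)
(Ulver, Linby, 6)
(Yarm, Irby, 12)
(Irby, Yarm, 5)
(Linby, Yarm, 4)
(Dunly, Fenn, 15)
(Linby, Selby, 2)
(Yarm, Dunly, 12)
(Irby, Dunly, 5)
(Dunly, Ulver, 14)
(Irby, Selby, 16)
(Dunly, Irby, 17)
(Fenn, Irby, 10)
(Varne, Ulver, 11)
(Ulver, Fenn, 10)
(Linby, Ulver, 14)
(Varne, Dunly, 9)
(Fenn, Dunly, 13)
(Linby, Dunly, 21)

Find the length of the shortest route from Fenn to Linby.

Shortest distances from Fenn:
Fenn: 0
Irby: 10  (via Fenn)
Dunly: 13  (via Fenn)
Yarm: 15  (via Irby)
Selby: 26  (via Irby)
Ulver: 27  (via Dunly)
Linby: 31  (via Selby)
Shortest route: Fenn → Irby → Selby → Linby = $31.

$31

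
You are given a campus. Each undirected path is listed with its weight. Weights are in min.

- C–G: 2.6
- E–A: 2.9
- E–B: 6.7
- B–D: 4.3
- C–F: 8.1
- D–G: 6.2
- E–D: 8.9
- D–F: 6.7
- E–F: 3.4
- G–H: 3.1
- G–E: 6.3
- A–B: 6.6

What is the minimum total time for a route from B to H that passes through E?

16.1 min

Shortest B→E: B–E = 6.7
Best E to H: E–G–H costing 9.4
Total via E: 6.7 + 9.4 = 16.1 min.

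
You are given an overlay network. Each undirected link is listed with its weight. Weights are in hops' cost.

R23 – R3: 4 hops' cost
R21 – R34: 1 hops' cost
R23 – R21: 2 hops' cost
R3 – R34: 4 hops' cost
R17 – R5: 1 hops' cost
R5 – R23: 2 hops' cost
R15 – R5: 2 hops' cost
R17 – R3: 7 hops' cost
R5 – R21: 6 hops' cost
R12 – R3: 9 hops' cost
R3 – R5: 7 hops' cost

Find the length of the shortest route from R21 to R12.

14 hops' cost

Shortest distances from R21:
R21: 0
R34: 1  (via R21)
R23: 2  (via R21)
R5: 4  (via R23)
R3: 5  (via R34)
R17: 5  (via R5)
R15: 6  (via R5)
R12: 14  (via R3)
Shortest route: R21 → R34 → R3 → R12 = 14 hops' cost.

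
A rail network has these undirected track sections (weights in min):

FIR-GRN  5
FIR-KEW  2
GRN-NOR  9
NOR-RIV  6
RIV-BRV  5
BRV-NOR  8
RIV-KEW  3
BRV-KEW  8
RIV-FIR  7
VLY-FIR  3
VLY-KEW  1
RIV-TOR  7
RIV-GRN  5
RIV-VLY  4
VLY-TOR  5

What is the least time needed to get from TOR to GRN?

12 min

Compare a few routes:
TOR → VLY → FIR → GRN: 5+3+5 = 13
TOR → RIV → GRN: 7+5 = 12
Cheapest is TOR → RIV → GRN at 12 min.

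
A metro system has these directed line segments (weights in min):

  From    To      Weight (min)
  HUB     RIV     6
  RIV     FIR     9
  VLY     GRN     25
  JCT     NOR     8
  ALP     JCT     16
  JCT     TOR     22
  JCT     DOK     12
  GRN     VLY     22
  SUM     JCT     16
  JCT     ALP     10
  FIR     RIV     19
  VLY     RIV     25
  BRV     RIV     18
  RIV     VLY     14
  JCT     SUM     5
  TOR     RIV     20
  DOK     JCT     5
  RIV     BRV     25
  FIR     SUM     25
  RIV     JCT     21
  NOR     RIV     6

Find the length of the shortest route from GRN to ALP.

Shortest distances from GRN:
GRN: 0
VLY: 22  (via GRN)
RIV: 47  (via VLY)
FIR: 56  (via RIV)
JCT: 68  (via RIV)
BRV: 72  (via RIV)
SUM: 73  (via JCT)
NOR: 76  (via JCT)
ALP: 78  (via JCT)
Shortest route: GRN–VLY–RIV–JCT–ALP = 78 min.

78 min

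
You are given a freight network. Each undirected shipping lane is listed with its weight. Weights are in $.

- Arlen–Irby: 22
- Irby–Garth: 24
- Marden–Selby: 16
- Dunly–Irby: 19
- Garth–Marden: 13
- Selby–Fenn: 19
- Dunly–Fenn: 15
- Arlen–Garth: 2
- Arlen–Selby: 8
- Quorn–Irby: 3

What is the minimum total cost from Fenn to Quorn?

Compare a few routes:
Fenn–Dunly–Irby–Quorn: 15+19+3 = 37
Fenn–Selby–Arlen–Irby–Quorn: 19+8+22+3 = 52
Cheapest is Fenn–Dunly–Irby–Quorn at $37.

$37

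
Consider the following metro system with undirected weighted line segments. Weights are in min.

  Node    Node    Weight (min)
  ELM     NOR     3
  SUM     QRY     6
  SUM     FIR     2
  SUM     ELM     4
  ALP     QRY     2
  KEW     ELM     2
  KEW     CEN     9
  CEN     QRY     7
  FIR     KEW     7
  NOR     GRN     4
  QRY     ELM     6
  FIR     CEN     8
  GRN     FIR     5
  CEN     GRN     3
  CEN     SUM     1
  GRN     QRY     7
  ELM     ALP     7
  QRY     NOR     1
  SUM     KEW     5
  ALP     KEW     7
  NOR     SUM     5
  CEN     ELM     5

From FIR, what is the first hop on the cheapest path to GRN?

Compare a few routes:
FIR–GRN: 5 = 5
FIR–SUM–NOR–GRN: 2+5+4 = 11
FIR–SUM–CEN–GRN: 2+1+3 = 6
FIR–CEN–GRN: 8+3 = 11
Cheapest is FIR–GRN at 5 min.
So from FIR the first move is to GRN.

GRN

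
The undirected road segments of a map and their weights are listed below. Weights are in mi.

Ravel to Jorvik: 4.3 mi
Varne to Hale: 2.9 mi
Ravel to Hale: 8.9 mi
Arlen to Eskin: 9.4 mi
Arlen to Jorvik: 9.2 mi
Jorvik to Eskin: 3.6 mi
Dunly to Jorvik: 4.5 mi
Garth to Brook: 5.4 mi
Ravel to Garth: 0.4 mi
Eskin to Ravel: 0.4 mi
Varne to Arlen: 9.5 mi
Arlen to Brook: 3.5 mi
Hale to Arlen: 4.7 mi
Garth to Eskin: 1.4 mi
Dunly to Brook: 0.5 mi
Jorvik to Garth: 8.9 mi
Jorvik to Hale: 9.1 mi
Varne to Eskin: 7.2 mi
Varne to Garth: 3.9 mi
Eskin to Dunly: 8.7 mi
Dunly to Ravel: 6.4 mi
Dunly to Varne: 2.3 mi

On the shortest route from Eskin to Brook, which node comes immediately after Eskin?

Compare a few routes:
Eskin → Ravel → Garth → Brook: 0.4+0.4+5.4 = 6.2
Eskin → Garth → Brook: 1.4+5.4 = 6.8
The minimum is 6.2 mi via Eskin → Ravel → Garth → Brook.
So from Eskin the first move is to Ravel.

Ravel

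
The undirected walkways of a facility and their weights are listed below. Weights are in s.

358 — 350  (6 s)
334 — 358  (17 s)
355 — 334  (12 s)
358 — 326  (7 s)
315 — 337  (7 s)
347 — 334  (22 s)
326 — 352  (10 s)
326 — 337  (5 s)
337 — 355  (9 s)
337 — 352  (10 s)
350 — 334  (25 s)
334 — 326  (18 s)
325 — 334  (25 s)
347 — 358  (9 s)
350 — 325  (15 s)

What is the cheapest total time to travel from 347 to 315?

28 s

Shortest distances from 347:
347: 0
358: 9  (via 347)
350: 15  (via 358)
326: 16  (via 358)
337: 21  (via 326)
334: 22  (via 347)
352: 26  (via 326)
315: 28  (via 337)
Shortest route: 347 → 358 → 326 → 337 → 315 = 28 s.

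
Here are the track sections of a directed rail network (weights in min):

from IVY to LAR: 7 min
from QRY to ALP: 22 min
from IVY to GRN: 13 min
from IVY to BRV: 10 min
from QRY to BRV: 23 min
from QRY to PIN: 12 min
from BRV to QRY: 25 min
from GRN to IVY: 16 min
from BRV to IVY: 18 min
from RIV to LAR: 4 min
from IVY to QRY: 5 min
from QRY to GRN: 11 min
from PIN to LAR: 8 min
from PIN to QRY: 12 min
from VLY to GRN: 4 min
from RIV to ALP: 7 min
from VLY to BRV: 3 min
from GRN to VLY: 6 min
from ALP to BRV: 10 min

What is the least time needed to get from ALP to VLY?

47 min

Shortest distances from ALP:
ALP: 0
BRV: 10  (via ALP)
IVY: 28  (via BRV)
QRY: 33  (via IVY)
LAR: 35  (via IVY)
GRN: 41  (via IVY)
PIN: 45  (via QRY)
VLY: 47  (via GRN)
Shortest route: ALP → BRV → IVY → GRN → VLY = 47 min.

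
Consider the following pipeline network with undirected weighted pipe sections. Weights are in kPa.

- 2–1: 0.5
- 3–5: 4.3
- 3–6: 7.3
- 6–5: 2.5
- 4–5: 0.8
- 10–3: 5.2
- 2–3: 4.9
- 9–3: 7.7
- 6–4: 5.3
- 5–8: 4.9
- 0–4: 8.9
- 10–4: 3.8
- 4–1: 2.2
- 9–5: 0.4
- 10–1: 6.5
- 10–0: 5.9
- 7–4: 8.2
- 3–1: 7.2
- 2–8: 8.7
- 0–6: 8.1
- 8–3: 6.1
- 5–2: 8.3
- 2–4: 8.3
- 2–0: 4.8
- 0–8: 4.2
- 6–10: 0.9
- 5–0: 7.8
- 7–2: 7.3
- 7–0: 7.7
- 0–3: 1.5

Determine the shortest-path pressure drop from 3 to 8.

5.7 kPa

Candidate routes:
3 - 0 - 8: 1.5+4.2 = 5.7
3 - 5 - 8: 4.3+4.9 = 9.2
3 - 8: 6.1 = 6.1
Cheapest is 3 - 0 - 8 at 5.7 kPa.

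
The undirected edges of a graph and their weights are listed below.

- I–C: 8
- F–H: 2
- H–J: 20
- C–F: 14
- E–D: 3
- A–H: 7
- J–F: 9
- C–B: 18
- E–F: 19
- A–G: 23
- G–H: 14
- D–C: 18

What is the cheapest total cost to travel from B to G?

48

Candidate routes:
B–C–F–H–G: 18+14+2+14 = 48
B–C–F–H–A–G: 18+14+2+7+23 = 64
B–C–D–E–F–H–G: 18+18+3+19+2+14 = 74
B–C–F–J–H–G: 18+14+9+20+14 = 75
Cheapest is B–C–F–H–G at 48.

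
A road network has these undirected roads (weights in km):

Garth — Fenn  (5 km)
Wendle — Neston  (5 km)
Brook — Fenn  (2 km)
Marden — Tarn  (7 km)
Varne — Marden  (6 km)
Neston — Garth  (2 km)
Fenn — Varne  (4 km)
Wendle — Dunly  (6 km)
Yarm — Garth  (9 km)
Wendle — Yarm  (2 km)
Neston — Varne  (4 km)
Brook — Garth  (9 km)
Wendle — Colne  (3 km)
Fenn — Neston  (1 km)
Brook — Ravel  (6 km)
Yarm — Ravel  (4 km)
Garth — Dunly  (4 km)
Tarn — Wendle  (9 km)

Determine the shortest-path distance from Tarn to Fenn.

Compare a few routes:
Tarn → Wendle → Neston → Fenn: 9+5+1 = 15
Tarn → Marden → Varne → Neston → Fenn: 7+6+4+1 = 18
Tarn → Marden → Varne → Fenn: 7+6+4 = 17
Tarn → Wendle → Neston → Garth → Fenn: 9+5+2+5 = 21
Cheapest is Tarn → Wendle → Neston → Fenn at 15 km.

15 km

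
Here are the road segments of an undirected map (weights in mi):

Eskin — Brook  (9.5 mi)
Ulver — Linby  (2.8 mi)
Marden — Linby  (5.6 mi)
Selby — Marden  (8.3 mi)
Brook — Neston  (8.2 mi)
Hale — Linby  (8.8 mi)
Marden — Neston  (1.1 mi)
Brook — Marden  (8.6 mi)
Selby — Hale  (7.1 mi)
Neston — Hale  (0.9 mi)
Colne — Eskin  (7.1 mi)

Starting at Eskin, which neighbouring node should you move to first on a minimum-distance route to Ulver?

Brook

Candidate routes:
Eskin - Brook - Marden - Neston - Hale - Linby - Ulver: 9.5+8.6+1.1+0.9+8.8+2.8 = 31.7
Eskin - Brook - Neston - Marden - Linby - Ulver: 9.5+8.2+1.1+5.6+2.8 = 27.2
Eskin - Brook - Neston - Hale - Linby - Ulver: 9.5+8.2+0.9+8.8+2.8 = 30.2
Eskin - Brook - Marden - Linby - Ulver: 9.5+8.6+5.6+2.8 = 26.5
The minimum is 26.5 mi via Eskin - Brook - Marden - Linby - Ulver.
So from Eskin the first move is to Brook.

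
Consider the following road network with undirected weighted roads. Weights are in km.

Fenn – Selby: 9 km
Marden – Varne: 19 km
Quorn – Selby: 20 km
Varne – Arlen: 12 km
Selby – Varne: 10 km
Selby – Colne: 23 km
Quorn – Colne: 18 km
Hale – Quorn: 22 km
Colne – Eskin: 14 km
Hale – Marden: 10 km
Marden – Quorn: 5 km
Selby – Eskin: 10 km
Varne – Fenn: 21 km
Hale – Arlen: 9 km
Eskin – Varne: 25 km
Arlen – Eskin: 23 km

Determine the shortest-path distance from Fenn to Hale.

40 km

Candidate routes:
Fenn - Selby - Varne - Arlen - Hale: 9+10+12+9 = 40
Fenn - Varne - Arlen - Hale: 21+12+9 = 42
Cheapest is Fenn - Selby - Varne - Arlen - Hale at 40 km.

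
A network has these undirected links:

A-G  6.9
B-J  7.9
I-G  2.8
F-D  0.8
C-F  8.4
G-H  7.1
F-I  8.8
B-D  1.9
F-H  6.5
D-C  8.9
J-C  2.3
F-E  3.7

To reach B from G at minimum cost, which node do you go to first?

Enumerating some paths:
G–I–F–D–B: 2.8+8.8+0.8+1.9 = 14.3
G–H–F–D–B: 7.1+6.5+0.8+1.9 = 16.3
G–I–F–C–J–B: 2.8+8.8+8.4+2.3+7.9 = 30.2
Cheapest is G–I–F–D–B at 14.3.
So from G the first move is to I.

I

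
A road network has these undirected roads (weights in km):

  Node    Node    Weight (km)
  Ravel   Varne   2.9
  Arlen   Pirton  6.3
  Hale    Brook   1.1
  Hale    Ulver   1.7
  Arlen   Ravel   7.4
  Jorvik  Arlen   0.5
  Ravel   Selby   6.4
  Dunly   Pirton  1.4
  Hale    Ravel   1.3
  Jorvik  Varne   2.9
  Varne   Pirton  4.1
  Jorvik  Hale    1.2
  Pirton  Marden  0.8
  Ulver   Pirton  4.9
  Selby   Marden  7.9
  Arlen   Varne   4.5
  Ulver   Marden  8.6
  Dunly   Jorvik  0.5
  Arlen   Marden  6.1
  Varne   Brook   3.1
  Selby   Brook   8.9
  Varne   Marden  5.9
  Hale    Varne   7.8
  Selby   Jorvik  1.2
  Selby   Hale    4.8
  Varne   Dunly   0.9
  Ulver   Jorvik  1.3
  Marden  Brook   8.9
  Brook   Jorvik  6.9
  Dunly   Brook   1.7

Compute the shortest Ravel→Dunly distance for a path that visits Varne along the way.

Shortest Ravel→Varne: Ravel–Varne = 2.9
Best Varne to Dunly: Varne–Dunly costing 0.9
Total via Varne: 2.9 + 0.9 = 3.8 km.

3.8 km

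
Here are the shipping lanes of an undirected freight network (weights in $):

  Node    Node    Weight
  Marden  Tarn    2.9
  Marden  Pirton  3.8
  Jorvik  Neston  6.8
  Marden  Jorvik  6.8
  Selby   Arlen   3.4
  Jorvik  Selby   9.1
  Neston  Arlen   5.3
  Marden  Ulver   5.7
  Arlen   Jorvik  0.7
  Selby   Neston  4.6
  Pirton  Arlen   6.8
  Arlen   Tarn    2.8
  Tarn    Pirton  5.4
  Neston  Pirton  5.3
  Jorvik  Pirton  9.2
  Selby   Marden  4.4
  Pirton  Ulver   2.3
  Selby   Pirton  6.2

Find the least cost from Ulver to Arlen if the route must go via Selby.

Best Ulver to Selby: Ulver–Pirton–Selby costing 8.5
Best Selby to Arlen: Selby–Arlen costing 3.4
Total via Selby: 8.5 + 3.4 = $11.9.

$11.9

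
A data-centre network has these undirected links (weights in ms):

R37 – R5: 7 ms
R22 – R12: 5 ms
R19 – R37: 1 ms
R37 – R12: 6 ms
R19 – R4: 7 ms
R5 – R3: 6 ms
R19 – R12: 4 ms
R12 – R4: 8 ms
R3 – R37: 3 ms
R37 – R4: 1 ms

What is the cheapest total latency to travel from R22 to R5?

17 ms

Compare a few routes:
R22 - R12 - R19 - R37 - R5: 5+4+1+7 = 17
R22 - R12 - R37 - R5: 5+6+7 = 18
R22 - R12 - R19 - R37 - R3 - R5: 5+4+1+3+6 = 19
The minimum is 17 ms via R22 - R12 - R19 - R37 - R5.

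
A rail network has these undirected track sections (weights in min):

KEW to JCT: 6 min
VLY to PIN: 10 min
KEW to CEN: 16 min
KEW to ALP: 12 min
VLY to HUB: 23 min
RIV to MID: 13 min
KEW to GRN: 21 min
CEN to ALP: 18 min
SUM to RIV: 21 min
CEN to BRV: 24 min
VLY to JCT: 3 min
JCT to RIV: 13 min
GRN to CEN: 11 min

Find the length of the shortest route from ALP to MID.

44 min

Compare a few routes:
ALP–CEN–GRN–KEW–JCT–RIV–MID: 18+11+21+6+13+13 = 82
ALP–KEW–JCT–RIV–MID: 12+6+13+13 = 44
ALP–CEN–KEW–JCT–RIV–MID: 18+16+6+13+13 = 66
The minimum is 44 min via ALP–KEW–JCT–RIV–MID.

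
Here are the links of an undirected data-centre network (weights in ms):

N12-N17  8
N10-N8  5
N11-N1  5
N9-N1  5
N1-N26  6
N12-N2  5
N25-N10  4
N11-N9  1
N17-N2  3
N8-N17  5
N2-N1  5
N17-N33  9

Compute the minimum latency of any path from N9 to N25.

27 ms

Settle nodes by increasing distance from N9:
N9: 0
N11: 1  (via N9)
N1: 5  (via N9)
N2: 10  (via N1)
N26: 11  (via N1)
N17: 13  (via N2)
N12: 15  (via N2)
N8: 18  (via N17)
N33: 22  (via N17)
N10: 23  (via N8)
N25: 27  (via N10)
Shortest route: N9–N1–N2–N17–N8–N10–N25 = 27 ms.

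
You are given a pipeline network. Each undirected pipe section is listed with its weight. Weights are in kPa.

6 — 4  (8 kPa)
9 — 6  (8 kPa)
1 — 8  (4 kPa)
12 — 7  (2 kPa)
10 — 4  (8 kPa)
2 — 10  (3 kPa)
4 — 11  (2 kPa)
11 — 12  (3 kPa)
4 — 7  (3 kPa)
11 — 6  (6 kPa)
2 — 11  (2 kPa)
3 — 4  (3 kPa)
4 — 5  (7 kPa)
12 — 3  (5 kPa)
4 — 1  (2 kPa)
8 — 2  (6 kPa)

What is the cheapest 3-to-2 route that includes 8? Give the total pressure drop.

15 kPa

Shortest 3→8: 3 → 4 → 1 → 8 = 9
Shortest 8→2: 8 → 2 = 6
Total via 8: 9 + 6 = 15 kPa.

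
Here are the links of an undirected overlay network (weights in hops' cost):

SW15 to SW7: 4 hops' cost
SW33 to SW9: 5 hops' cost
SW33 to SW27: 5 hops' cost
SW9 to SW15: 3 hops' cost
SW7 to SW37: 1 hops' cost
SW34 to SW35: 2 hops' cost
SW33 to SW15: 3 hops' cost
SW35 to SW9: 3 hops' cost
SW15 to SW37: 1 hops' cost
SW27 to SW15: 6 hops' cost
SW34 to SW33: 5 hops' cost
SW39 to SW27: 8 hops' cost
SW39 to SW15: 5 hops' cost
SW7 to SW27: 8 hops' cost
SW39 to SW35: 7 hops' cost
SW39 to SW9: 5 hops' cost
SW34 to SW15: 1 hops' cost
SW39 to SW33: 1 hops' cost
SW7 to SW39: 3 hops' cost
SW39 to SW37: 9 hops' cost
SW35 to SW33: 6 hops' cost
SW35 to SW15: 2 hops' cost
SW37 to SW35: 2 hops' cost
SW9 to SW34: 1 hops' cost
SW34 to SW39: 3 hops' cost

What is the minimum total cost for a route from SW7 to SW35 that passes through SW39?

8 hops' cost

Best SW7 to SW39: SW7 → SW39 costing 3
Shortest SW39→SW35: SW39 → SW34 → SW35 = 5
Total via SW39: 3 + 5 = 8 hops' cost.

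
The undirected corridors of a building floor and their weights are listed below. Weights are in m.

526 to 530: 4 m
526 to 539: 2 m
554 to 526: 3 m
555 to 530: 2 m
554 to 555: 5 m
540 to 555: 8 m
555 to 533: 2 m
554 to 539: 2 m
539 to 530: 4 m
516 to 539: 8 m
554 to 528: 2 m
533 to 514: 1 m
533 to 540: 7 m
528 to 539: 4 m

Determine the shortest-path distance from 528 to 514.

10 m

Running Dijkstra from 528:
528: 0
554: 2  (via 528)
539: 4  (via 528)
526: 5  (via 554)
555: 7  (via 554)
530: 8  (via 539)
533: 9  (via 555)
514: 10  (via 533)
Shortest route: 528–554–555–533–514 = 10 m.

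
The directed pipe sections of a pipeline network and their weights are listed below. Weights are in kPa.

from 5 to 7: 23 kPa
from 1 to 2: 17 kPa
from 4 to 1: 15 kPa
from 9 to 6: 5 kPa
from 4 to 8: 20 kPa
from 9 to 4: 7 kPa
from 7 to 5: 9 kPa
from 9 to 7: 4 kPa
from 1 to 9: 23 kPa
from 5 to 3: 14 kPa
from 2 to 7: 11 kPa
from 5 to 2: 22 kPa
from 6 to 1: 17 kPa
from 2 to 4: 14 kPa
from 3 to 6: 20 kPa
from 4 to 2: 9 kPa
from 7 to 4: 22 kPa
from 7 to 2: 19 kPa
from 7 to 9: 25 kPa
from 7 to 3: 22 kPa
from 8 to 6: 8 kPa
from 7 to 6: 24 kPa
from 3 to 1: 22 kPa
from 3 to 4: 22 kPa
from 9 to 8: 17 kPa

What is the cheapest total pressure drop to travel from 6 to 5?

Settle nodes by increasing distance from 6:
6: 0
1: 17  (via 6)
2: 34  (via 1)
9: 40  (via 1)
7: 44  (via 9)
4: 47  (via 9)
5: 53  (via 7)
Shortest route: 6–1–9–7–5 = 53 kPa.

53 kPa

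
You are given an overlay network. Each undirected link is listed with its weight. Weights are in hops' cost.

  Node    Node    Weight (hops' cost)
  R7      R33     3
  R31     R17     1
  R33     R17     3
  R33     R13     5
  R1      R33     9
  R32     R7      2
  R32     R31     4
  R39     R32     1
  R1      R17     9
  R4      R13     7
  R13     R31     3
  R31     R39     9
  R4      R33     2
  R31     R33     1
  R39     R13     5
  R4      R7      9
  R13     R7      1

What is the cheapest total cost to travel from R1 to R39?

Shortest distances from R1:
R1: 0
R17: 9  (via R1)
R33: 9  (via R1)
R31: 10  (via R17)
R4: 11  (via R33)
R7: 12  (via R33)
R13: 13  (via R31)
R32: 14  (via R31)
R39: 15  (via R32)
Shortest route: R1–R17–R31–R32–R39 = 15 hops' cost.

15 hops' cost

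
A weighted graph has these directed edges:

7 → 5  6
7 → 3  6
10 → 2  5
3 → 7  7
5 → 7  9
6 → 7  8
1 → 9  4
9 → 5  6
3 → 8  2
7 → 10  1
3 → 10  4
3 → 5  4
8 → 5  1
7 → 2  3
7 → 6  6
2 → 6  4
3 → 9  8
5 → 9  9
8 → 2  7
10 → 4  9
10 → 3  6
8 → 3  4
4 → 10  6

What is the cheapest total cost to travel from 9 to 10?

Candidate routes:
9–5–7–3–10: 6+9+6+4 = 25
9–5–7–10: 6+9+1 = 16
The minimum is 16 via 9–5–7–10.

16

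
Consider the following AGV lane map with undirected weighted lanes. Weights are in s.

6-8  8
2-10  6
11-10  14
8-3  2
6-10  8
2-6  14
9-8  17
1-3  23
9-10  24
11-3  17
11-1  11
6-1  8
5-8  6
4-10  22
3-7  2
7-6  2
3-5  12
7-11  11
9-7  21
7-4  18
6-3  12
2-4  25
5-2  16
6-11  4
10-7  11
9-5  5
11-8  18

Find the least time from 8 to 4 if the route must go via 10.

Shortest 8→10: 8–3–7–6–10 = 14
Best 10 to 4: 10–4 costing 22
Total via 10: 14 + 22 = 36 s.

36 s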